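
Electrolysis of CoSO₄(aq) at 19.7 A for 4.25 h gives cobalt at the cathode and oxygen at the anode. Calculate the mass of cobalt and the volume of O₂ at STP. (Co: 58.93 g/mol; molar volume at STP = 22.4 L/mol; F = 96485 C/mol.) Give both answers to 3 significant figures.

92.0 g Co; 17.5 L O₂

Q = 19.7 × 15300 = 3.014×10^5 C; n(e⁻) = 3.014×10^5 / 96485 = 3.124 mol
Cathode: Co²⁺ + 2e⁻ → Co → n(Co) = 3.124/2 = 1.562 mol → 92.0 g
Anode: 2H₂O → O₂ + 4H⁺ + 4e⁻ → n(O₂) = 3.124/4 = 0.7810 mol → 17.5 L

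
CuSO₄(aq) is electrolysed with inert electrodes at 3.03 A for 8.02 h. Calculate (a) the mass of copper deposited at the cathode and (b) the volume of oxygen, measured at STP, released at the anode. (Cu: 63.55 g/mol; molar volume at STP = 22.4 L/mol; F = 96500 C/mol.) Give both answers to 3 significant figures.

28.8 g Cu; 5.08 L O₂

Q = 3.03 × 28872 = 87480 C; n(e⁻) = 87480 / 96500 = 0.9065 mol
Cathode: Cu²⁺ + 2e⁻ → Cu → n(Cu) = 0.9065/2 = 0.4533 mol → 28.8 g
Anode: 2H₂O → O₂ + 4H⁺ + 4e⁻ → n(O₂) = 0.9065/4 = 0.2266 mol → 5.08 L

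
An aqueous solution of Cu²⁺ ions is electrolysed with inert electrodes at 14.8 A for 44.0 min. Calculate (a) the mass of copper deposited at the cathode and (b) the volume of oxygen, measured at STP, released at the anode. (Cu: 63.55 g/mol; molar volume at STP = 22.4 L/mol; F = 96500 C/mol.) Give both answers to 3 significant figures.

Q = 14.8 × 2640 = 39070 C; n(e⁻) = 39070 / 96500 = 0.4049 mol
Cathode: Cu²⁺ + 2e⁻ → Cu → n(Cu) = 0.4049/2 = 0.2025 mol → 12.9 g
Anode: 2H₂O → O₂ + 4H⁺ + 4e⁻ → n(O₂) = 0.4049/4 = 0.1012 mol → 2.27 L

12.9 g Cu; 2.27 L O₂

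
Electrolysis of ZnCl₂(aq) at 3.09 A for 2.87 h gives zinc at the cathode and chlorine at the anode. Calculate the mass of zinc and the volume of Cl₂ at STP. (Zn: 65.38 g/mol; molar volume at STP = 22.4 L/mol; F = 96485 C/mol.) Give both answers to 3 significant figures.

10.8 g Zn; 3.71 L Cl₂

Q = 3.09 × 10332 = 31930 C; n(e⁻) = 31930 / 96485 = 0.3309 mol
Cathode: Zn²⁺ + 2e⁻ → Zn → n(Zn) = 0.3309/2 = 0.1655 mol → 10.8 g
Anode: 2Cl⁻ → Cl₂ + 2e⁻ → n(Cl₂) = 0.3309/2 = 0.1655 mol → 3.71 L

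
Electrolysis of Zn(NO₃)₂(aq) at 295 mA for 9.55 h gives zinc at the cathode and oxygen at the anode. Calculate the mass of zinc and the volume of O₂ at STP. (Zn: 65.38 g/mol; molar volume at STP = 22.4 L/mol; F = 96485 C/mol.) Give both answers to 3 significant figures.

Q = 0.295 × 34380 = 10140 C; n(e⁻) = 10140 / 96485 = 0.1051 mol
Cathode: Zn²⁺ + 2e⁻ → Zn → n(Zn) = 0.1051/2 = 0.05255 mol → 3.44 g
Anode: 2H₂O → O₂ + 4H⁺ + 4e⁻ → n(O₂) = 0.1051/4 = 0.02628 mol → 0.589 L

3.44 g Zn; 0.589 L O₂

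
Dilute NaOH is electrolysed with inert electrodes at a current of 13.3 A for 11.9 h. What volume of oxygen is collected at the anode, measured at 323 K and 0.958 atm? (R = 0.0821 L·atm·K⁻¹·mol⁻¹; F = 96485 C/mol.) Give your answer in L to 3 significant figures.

Q = It = 13.3 × 42840 = 5.698×10^5 C
n(e⁻) = Q/F = 5.698×10^5/96485 = 5.906 mol
2H₂O → O₂ + 4H⁺ + 4e⁻, so n(O₂) = 5.906 / 4 = 1.477 mol
V = nRT/P = 1.477 × 0.0821 × 323 / 0.958 = 40.88 L

40.9 L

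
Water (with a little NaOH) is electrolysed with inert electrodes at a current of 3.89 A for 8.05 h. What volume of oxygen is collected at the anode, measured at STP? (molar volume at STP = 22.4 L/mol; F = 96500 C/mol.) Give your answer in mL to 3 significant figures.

6540 mL

Q = 3.89 A × 28980 s = 1.127×10^5 C
Moles of electrons = 1.127×10^5 / 96500 = 1.168 mol
2H₂O → O₂ + 4H⁺ + 4e⁻, so n(O₂) = 1.168 / 4 = 0.2920 mol
V = 0.2920 × 22.4 = 6.541 L
= 6540 mL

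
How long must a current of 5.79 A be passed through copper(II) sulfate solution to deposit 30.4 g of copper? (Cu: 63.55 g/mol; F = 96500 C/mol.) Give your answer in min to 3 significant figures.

266 min

n(Cu) = 30.4 / 63.55 = 0.4784 mol
Cu²⁺ + 2e⁻ → Cu, so n(e⁻) = 2 × 0.4784 = 0.9568 mol
Q = 0.9568 × 96500 = 92330 C
t = Q / I = 92330 / 5.79 = 15950 s = 266 min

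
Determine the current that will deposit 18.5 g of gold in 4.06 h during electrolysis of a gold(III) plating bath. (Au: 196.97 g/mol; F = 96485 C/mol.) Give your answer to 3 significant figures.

n(Au) = 18.5 / 196.97 = 0.09392 mol
Au³⁺ + 3e⁻ → Au, so n(e⁻) = 3 × 0.09392 = 0.2818 mol
Q = 0.2818 × 96485 = 27190 C
I = Q / t = 27190 / 14616 s = 1.86 A

1.86 A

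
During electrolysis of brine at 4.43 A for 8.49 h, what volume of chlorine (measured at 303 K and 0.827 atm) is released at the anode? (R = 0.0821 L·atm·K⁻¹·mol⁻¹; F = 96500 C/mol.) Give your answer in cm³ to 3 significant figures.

21100 cm³

Q = 4.43 A × 30564 s = 1.354×10^5 C
Moles of electrons = 1.354×10^5 / 96500 = 1.403 mol
2Cl⁻ → Cl₂ + 2e⁻, so n(Cl₂) = 1.403 / 2 = 0.7015 mol
V = nRT/P = 0.7015 × 0.0821 × 303 / 0.827 = 21.10 L
= 21100 cm³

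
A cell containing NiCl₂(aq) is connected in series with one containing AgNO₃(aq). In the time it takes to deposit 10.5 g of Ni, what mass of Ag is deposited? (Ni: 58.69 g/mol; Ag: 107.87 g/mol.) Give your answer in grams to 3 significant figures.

n(Ni) = 10.5 / 58.69 = 0.1789 mol
Ni²⁺ + 2e⁻ → Ni, so n(e⁻) = 2 × 0.1789 = 0.3578 mol
Since the cells are in series, n(e⁻) in the Ag cell is also 0.3578 mol.
Ag⁺ + e⁻ → Ag, so n(Ag) = 0.3578 mol
m(Ag) = 0.3578 × 107.87 = 38.6 g

38.6 g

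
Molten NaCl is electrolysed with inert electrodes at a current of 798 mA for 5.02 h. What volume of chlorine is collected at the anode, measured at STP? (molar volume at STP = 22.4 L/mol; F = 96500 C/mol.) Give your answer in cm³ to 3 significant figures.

1670 cm³

Charge passed = 0.798 × 18072 = 14420 C
n(e⁻) = Q/F = 14420/96500 = 0.1494 mol
2Cl⁻ → Cl₂ + 2e⁻, so n(Cl₂) = 0.1494 / 2 = 0.07470 mol
V = 0.07470 × 22.4 = 1.673 L
= 1670 cm³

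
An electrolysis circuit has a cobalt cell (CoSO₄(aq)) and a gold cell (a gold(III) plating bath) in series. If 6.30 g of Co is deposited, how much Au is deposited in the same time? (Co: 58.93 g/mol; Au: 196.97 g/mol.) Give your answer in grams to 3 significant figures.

14.0 g

n(Co) = 6.30 / 58.93 = 0.1069 mol
Co²⁺ + 2e⁻ → Co, so n(e⁻) = 2 × 0.1069 = 0.2138 mol
Since the cells are in series, n(e⁻) in the Au cell is also 0.2138 mol.
Au³⁺ + 3e⁻ → Au, so n(Au) = 0.2138 / 3 = 0.07127 mol
m(Au) = 0.07127 × 196.97 = 14.0 g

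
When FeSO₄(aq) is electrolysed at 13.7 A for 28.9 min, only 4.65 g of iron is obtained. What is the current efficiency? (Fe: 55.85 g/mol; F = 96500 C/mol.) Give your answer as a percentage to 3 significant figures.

67.6%

Q = 13.7 × 1734 = 23760 C
n(e⁻) = 23760 / 96500 = 0.2462 mol
Fe²⁺ + 2e⁻ → Fe, so theoretical n(Fe) = 0.1231 mol → 6.875 g
Efficiency = 4.65 / 6.875 = 0.6764 = 67.6%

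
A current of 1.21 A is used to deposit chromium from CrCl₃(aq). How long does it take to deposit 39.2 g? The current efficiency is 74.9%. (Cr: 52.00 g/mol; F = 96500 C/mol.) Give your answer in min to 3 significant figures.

n(Cr) = 39.2 / 52.00 = 0.7538 mol
Cr³⁺ + 3e⁻ → Cr, so n(e⁻) = 3 × 0.7538 = 2.261 mol
Q = 2.261 × 96500 / 0.749 = 2.913×10^5 C
t = Q / I = 2.913×10^5 / 1.21 = 2.407×10^5 s = 4010 min

4010 min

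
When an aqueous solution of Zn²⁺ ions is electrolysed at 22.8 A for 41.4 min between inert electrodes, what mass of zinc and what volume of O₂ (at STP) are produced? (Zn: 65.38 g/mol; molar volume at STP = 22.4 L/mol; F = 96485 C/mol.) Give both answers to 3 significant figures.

19.2 g Zn; 3.29 L O₂

Q = 22.8 × 2484 = 56640 C; n(e⁻) = 56640 / 96485 = 0.5870 mol
Cathode: Zn²⁺ + 2e⁻ → Zn → n(Zn) = 0.5870/2 = 0.2935 mol → 19.2 g
Anode: 2H₂O → O₂ + 4H⁺ + 4e⁻ → n(O₂) = 0.5870/4 = 0.1468 mol → 3.29 L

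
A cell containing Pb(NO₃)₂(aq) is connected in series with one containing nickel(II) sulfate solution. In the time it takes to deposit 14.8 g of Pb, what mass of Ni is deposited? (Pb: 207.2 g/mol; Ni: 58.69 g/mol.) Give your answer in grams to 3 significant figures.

n(Pb) = 14.8 / 207.2 = 0.07143 mol
Pb²⁺ + 2e⁻ → Pb, so n(e⁻) = 2 × 0.07143 = 0.1429 mol
The cells are in series, so the same charge (and hence the same n(e⁻) = 0.1429 mol) passes through both.
Ni²⁺ + 2e⁻ → Ni, so n(Ni) = 0.1429 / 2 = 0.07145 mol
m(Ni) = 0.07145 × 58.69 = 4.19 g

4.19 g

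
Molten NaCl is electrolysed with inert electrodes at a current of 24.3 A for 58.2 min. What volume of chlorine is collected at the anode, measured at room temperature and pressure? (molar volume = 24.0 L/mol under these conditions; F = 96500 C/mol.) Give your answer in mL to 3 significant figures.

Q = 24.3 A × 3492 s = 84860 C
n(e⁻) = Q/F = 84860/96500 = 0.8794 mol
2Cl⁻ → Cl₂ + 2e⁻, so n(Cl₂) = 0.8794 / 2 = 0.4397 mol
V = 0.4397 × 24.0 = 10.55 L
= 10600 mL

10600 mL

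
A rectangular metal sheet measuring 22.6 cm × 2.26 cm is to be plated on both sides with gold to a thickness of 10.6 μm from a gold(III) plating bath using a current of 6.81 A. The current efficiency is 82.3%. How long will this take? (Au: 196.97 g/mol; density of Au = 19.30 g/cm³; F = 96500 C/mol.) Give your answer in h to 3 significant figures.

0.152 h

Plated area = 2 × 22.6 × 2.26 = 102.2 cm²
Volume = 102.2 × 10.6×10⁻⁴ cm = 0.1083 cm³
m(Au) = 0.1083 × 19.30 = 2.090 g
n(Au) = 2.090 / 196.97 = 0.01061 mol; n(e⁻) = 3 × 0.01061 = 0.03183 mol
Q = 0.03183 × 96500 / 0.823 = 3732 C
t = 3732 / 6.81 = 548.0 s = 0.152 h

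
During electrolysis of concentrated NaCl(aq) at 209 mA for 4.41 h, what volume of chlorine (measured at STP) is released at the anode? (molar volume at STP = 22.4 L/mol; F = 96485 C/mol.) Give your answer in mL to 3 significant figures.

Charge passed = 0.209 × 15876 = 3318 C
n(e⁻) = 3318 / 96485 = 0.03439 mol
2Cl⁻ → Cl₂ + 2e⁻, so n(Cl₂) = 0.03439 / 2 = 0.01720 mol
V = 0.01720 × 22.4 = 0.3853 L
= 385 mL

385 mL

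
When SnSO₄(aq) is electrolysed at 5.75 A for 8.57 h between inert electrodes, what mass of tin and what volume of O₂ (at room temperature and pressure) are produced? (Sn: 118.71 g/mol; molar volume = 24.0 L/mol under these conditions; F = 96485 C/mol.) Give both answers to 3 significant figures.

109 g Sn; 11.0 L O₂

Q = 5.75 × 30852 = 1.774×10^5 C; n(e⁻) = 1.774×10^5 / 96485 = 1.839 mol
Cathode: Sn²⁺ + 2e⁻ → Sn → n(Sn) = 1.839/2 = 0.9195 mol → 109 g
Anode: 2H₂O → O₂ + 4H⁺ + 4e⁻ → n(O₂) = 1.839/4 = 0.4598 mol → 11.0 L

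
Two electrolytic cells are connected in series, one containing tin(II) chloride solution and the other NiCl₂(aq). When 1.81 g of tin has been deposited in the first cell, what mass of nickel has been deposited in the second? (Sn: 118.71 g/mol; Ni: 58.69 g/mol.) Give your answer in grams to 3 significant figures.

0.895 g

n(Sn) = 1.81 / 118.71 = 0.01525 mol
Sn²⁺ + 2e⁻ → Sn, so n(e⁻) = 2 × 0.01525 = 0.03050 mol
The cells are in series, so the same charge (and hence the same n(e⁻) = 0.03050 mol) passes through both.
Ni²⁺ + 2e⁻ → Ni, so n(Ni) = 0.03050 / 2 = 0.01525 mol
m(Ni) = 0.01525 × 58.69 = 0.895 g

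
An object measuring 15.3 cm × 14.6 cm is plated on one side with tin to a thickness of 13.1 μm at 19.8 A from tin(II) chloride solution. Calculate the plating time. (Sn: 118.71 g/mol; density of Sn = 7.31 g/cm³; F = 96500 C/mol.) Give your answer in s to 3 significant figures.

Plated area = 15.3 × 14.6 = 223.4 cm²
Volume = 223.4 × 13.1×10⁻⁴ cm = 0.2927 cm³
m(Sn) = 0.2927 × 7.31 = 2.140 g
n(Sn) = 2.140 / 118.71 = 0.01803 mol; n(e⁻) = 2 × 0.01803 = 0.03606 mol
Q = 0.03606 × 96500 = 3480 C
t = 3480 / 19.8 = 175.8 s

176 s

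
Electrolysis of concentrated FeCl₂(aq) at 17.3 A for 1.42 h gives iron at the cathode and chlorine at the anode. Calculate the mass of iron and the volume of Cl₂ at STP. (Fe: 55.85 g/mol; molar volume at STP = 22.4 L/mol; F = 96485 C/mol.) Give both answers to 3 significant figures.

Q = 17.3 × 5112 = 88440 C; n(e⁻) = 88440 / 96485 = 0.9166 mol
Cathode: Fe²⁺ + 2e⁻ → Fe → n(Fe) = 0.9166/2 = 0.4583 mol → 25.6 g
Anode: 2Cl⁻ → Cl₂ + 2e⁻ → n(Cl₂) = 0.9166/2 = 0.4583 mol → 10.3 L

25.6 g Fe; 10.3 L Cl₂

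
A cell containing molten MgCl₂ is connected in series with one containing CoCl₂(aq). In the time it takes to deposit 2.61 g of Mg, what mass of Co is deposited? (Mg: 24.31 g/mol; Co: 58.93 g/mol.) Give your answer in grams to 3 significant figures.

6.33 g

n(Mg) = 2.61 / 24.31 = 0.1074 mol
Mg²⁺ + 2e⁻ → Mg, so n(e⁻) = 2 × 0.1074 = 0.2148 mol
Same current for the same time ⇒ same n(e⁻) = 0.2148 mol in both cells.
Co²⁺ + 2e⁻ → Co, so n(Co) = 0.2148 / 2 = 0.1074 mol
m(Co) = 0.1074 × 58.93 = 6.33 g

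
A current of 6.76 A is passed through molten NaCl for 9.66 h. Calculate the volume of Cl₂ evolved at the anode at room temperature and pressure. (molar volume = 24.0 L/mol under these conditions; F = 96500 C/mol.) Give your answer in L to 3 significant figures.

Q = 6.76 A × 34776 s = 2.351×10^5 C
n(e⁻) = 2.351×10^5 / 96500 = 2.436 mol
2Cl⁻ → Cl₂ + 2e⁻, so n(Cl₂) = 2.436 / 2 = 1.218 mol
V = 1.218 × 24.0 = 29.23 L

29.2 L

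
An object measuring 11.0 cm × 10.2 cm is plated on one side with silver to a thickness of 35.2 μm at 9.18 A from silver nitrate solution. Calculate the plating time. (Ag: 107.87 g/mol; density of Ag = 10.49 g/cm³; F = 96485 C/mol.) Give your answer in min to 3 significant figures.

Plated area = 11.0 × 10.2 = 112.2 cm²
Volume = 112.2 × 35.2×10⁻⁴ cm = 0.3949 cm³
m(Ag) = 0.3949 × 10.49 = 4.143 g
n(Ag) = 4.143 / 107.87 = 0.03841 mol; n(e⁻) = 0.03841 mol
Q = 0.03841 × 96485 = 3706 C
t = 3706 / 9.18 = 403.7 s = 6.73 min

6.73 min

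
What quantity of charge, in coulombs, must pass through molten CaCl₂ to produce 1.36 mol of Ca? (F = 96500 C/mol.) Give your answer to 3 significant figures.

2.62×10^5 C

Ca²⁺ + 2e⁻ → Ca, so n(e⁻) = 2 × 1.36 = 2.720 mol
Q = 2.720 × 96500 = 2.625×10^5 C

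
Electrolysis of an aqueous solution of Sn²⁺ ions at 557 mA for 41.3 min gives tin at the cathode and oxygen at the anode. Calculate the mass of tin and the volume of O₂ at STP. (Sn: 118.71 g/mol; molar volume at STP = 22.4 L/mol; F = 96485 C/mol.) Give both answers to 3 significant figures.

Q = 0.557 × 2478 = 1380 C; n(e⁻) = 1380 / 96485 = 0.01430 mol
Cathode: Sn²⁺ + 2e⁻ → Sn → n(Sn) = 0.01430/2 = 0.007150 mol → 0.849 g
Anode: 2H₂O → O₂ + 4H⁺ + 4e⁻ → n(O₂) = 0.01430/4 = 0.003575 mol → 0.0801 L

0.849 g Sn; 0.0801 L O₂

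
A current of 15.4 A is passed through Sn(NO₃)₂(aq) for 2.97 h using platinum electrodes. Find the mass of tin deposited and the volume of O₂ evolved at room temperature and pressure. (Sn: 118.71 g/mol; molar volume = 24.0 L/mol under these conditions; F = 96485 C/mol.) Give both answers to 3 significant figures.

101 g Sn; 10.2 L O₂

Q = 15.4 × 10692 = 1.647×10^5 C; n(e⁻) = 1.647×10^5 / 96485 = 1.707 mol
Cathode: Sn²⁺ + 2e⁻ → Sn → n(Sn) = 1.707/2 = 0.8535 mol → 101 g
Anode: 2H₂O → O₂ + 4H⁺ + 4e⁻ → n(O₂) = 1.707/4 = 0.4268 mol → 10.2 L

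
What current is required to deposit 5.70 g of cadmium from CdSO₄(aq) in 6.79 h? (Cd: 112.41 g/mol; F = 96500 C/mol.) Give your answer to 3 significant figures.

n(Cd) = 5.70 / 112.41 = 0.05071 mol
Cd²⁺ + 2e⁻ → Cd, so n(e⁻) = 2 × 0.05071 = 0.1014 mol
Q = 0.1014 × 96500 = 9785 C
I = Q / t = 9785 / 24444 s = 0.400 A

0.400 A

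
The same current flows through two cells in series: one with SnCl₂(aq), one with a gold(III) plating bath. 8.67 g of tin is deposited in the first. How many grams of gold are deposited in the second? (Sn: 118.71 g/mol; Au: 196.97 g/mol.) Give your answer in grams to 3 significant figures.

9.59 g

n(Sn) = 8.67 / 118.71 = 0.07304 mol
Sn²⁺ + 2e⁻ → Sn, so n(e⁻) = 2 × 0.07304 = 0.1461 mol
Since the cells are in series, n(e⁻) in the Au cell is also 0.1461 mol.
Au³⁺ + 3e⁻ → Au, so n(Au) = 0.1461 / 3 = 0.04870 mol
m(Au) = 0.04870 × 196.97 = 9.59 g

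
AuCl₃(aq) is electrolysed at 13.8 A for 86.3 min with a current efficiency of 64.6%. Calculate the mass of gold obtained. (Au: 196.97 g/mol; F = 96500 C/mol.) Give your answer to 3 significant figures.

Q = 13.8 × 5178 = 71460 C
n(e⁻) = 71460 / 96500 = 0.7405 mol
Au³⁺ + 3e⁻ → Au, so theoretical m(Au) = 0.2468 × 196.97 = 48.61 g
Actual mass = 64.6% × 48.61 = 31.4 g

31.4 g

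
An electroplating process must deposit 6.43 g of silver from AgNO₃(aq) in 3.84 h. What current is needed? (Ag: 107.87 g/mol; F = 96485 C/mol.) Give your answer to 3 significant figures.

0.416 A

n(Ag) = 6.43 / 107.87 = 0.05961 mol
Ag⁺ + e⁻ → Ag, so n(e⁻) = 0.05961 mol
Q = 0.05961 × 96485 = 5751 C
I = Q / t = 5751 / 13824 s = 0.416 A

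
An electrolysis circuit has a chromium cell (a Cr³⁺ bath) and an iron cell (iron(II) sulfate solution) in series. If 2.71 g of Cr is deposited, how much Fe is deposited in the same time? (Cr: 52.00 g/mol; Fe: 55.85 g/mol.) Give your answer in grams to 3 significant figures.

n(Cr) = 2.71 / 52.00 = 0.05212 mol
Cr³⁺ + 3e⁻ → Cr, so n(e⁻) = 3 × 0.05212 = 0.1564 mol
In series, the same 0.1564 mol of electrons flows through the second cell.
Fe²⁺ + 2e⁻ → Fe, so n(Fe) = 0.1564 / 2 = 0.07820 mol
m(Fe) = 0.07820 × 55.85 = 4.37 g

4.37 g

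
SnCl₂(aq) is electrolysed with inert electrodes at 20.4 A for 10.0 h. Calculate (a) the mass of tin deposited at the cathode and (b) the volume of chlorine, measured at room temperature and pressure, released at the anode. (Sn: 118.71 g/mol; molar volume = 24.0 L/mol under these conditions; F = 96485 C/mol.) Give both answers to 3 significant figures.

452 g Sn; 91.3 L Cl₂

Q = 20.4 × 36000 = 7.344×10^5 C; n(e⁻) = 7.344×10^5 / 96485 = 7.612 mol
Cathode: Sn²⁺ + 2e⁻ → Sn → n(Sn) = 7.612/2 = 3.806 mol → 452 g
Anode: 2Cl⁻ → Cl₂ + 2e⁻ → n(Cl₂) = 7.612/2 = 3.806 mol → 91.3 L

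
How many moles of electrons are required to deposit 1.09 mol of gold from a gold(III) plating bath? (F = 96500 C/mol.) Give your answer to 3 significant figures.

Au³⁺ + 3e⁻ → Au, so n(e⁻) = 3 × 1.09 = 3.270 mol

3.27 mol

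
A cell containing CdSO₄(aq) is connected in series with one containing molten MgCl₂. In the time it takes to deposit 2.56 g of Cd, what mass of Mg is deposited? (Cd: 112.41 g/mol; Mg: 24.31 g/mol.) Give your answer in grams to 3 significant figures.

0.554 g

n(Cd) = 2.56 / 112.41 = 0.02277 mol
Cd²⁺ + 2e⁻ → Cd, so n(e⁻) = 2 × 0.02277 = 0.04554 mol
The cells are in series, so the same charge (and hence the same n(e⁻) = 0.04554 mol) passes through both.
Mg²⁺ + 2e⁻ → Mg, so n(Mg) = 0.04554 / 2 = 0.02277 mol
m(Mg) = 0.02277 × 24.31 = 0.554 g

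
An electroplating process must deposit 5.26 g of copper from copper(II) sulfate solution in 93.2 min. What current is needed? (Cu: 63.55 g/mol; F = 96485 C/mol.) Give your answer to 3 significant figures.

n(Cu) = 5.26 / 63.55 = 0.08277 mol
Cu²⁺ + 2e⁻ → Cu, so n(e⁻) = 2 × 0.08277 = 0.1655 mol
Q = 0.1655 × 96485 = 15970 C
I = Q / t = 15970 / 5592 s = 2.86 A

2.86 A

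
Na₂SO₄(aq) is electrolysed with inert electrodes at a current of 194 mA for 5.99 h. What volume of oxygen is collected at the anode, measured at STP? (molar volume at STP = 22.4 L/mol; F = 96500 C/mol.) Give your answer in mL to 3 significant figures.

243 mL

Q = It = 0.194 × 21564 = 4183 C
n(e⁻) = 4183 / 96500 = 0.04335 mol
2H₂O → O₂ + 4H⁺ + 4e⁻, so n(O₂) = 0.04335 / 4 = 0.01084 mol
V = 0.01084 × 22.4 = 0.2428 L
= 243 mL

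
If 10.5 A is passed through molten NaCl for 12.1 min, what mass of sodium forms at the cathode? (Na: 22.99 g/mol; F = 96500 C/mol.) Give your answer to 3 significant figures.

1.82 g

Q = It = 10.5 × 726 = 7623 C
Moles of electrons = 7623 / 96500 = 0.07899 mol
Na⁺ + e⁻ → Na, so n(Na) = 0.07899 mol
m = 0.07899 × 22.99 = 1.82 g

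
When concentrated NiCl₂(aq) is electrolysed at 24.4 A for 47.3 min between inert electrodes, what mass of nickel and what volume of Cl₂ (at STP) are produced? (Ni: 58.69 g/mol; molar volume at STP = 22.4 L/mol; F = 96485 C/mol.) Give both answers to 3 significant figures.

21.1 g Ni; 8.04 L Cl₂

Q = 24.4 × 2838 = 69250 C; n(e⁻) = 69250 / 96485 = 0.7177 mol
Cathode: Ni²⁺ + 2e⁻ → Ni → n(Ni) = 0.7177/2 = 0.3589 mol → 21.1 g
Anode: 2Cl⁻ → Cl₂ + 2e⁻ → n(Cl₂) = 0.7177/2 = 0.3589 mol → 8.04 L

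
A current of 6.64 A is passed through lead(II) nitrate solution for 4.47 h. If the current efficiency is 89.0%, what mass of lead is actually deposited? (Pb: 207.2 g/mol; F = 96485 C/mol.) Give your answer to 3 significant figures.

102 g

Q = 6.64 × 16092 = 1.069×10^5 C
n(e⁻) = 1.069×10^5 / 96485 = 1.108 mol
Pb²⁺ + 2e⁻ → Pb, so theoretical m(Pb) = 0.5540 × 207.2 = 114.8 g
Actual mass = 89.0% × 114.8 = 102 g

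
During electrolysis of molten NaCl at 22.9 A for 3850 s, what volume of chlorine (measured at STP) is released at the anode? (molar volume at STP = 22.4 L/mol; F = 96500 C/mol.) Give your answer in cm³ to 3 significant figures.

10200 cm³

Q = It = 22.9 × 3850 = 88170 C
n(e⁻) = Q/F = 88170/96500 = 0.9137 mol
2Cl⁻ → Cl₂ + 2e⁻, so n(Cl₂) = 0.9137 / 2 = 0.4569 mol
V = 0.4569 × 22.4 = 10.23 L
= 10200 cm³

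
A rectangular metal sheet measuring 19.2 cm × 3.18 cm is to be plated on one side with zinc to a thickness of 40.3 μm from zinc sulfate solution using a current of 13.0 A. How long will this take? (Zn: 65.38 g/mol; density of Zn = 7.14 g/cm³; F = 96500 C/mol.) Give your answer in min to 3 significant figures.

6.65 min

Plated area = 19.2 × 3.18 = 61.06 cm²
Volume = 61.06 × 40.3×10⁻⁴ cm = 0.2461 cm³
m(Zn) = 0.2461 × 7.14 = 1.757 g
n(Zn) = 1.757 / 65.38 = 0.02687 mol; n(e⁻) = 2 × 0.02687 = 0.05374 mol
Q = 0.05374 × 96500 = 5186 C
t = 5186 / 13.0 = 398.9 s = 6.65 min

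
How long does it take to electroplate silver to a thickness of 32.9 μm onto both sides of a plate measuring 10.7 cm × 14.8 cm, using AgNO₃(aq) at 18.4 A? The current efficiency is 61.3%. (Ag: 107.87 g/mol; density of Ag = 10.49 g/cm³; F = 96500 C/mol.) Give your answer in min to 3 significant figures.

14.4 min

Plated area = 2 × 10.7 × 14.8 = 316.7 cm²
Volume = 316.7 × 32.9×10⁻⁴ cm = 1.042 cm³
m(Ag) = 1.042 × 10.49 = 10.93 g
n(Ag) = 10.93 / 107.87 = 0.1013 mol; n(e⁻) = 0.1013 mol
Q = 0.1013 × 96500 / 0.613 = 15950 C
t = 15950 / 18.4 = 866.8 s = 14.4 min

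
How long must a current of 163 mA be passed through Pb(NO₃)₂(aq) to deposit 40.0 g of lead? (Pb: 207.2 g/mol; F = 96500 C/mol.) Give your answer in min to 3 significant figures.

3810 min

n(Pb) = 40.0 / 207.2 = 0.1931 mol
Pb²⁺ + 2e⁻ → Pb, so n(e⁻) = 2 × 0.1931 = 0.3862 mol
Q = 0.3862 × 96500 = 37270 C
t = Q / I = 37270 / 0.163 = 2.287×10^5 s = 3810 min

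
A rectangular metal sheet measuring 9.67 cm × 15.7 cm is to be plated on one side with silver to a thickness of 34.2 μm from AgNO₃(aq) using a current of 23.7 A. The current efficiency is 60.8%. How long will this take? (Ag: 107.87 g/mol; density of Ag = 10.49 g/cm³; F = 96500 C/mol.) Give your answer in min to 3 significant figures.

Plated area = 9.67 × 15.7 = 151.8 cm²
Volume = 151.8 × 34.2×10⁻⁴ cm = 0.5192 cm³
m(Ag) = 0.5192 × 10.49 = 5.446 g
n(Ag) = 5.446 / 107.87 = 0.05049 mol; n(e⁻) = 0.05049 mol
Q = 0.05049 × 96500 / 0.608 = 8014 C
t = 8014 / 23.7 = 338.1 s = 5.64 min

5.64 min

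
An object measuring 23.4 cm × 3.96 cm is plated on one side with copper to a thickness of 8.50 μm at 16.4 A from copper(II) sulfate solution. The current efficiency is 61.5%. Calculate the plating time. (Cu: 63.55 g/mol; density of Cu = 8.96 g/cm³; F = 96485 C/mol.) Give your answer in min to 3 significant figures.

3.54 min

Plated area = 23.4 × 3.96 = 92.66 cm²
Volume = 92.66 × 8.50×10⁻⁴ cm = 0.07876 cm³
m(Cu) = 0.07876 × 8.96 = 0.7057 g
n(Cu) = 0.7057 / 63.55 = 0.01110 mol; n(e⁻) = 2 × 0.01110 = 0.02220 mol
Q = 0.02220 × 96485 / 0.615 = 3483 C
t = 3483 / 16.4 = 212.4 s = 3.54 min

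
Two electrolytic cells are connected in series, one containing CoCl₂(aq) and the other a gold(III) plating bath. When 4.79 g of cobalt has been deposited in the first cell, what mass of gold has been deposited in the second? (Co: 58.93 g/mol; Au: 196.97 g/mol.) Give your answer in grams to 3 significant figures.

10.7 g

n(Co) = 4.79 / 58.93 = 0.08128 mol
Co²⁺ + 2e⁻ → Co, so n(e⁻) = 2 × 0.08128 = 0.1626 mol
Same current for the same time ⇒ same n(e⁻) = 0.1626 mol in both cells.
Au³⁺ + 3e⁻ → Au, so n(Au) = 0.1626 / 3 = 0.05420 mol
m(Au) = 0.05420 × 196.97 = 10.7 g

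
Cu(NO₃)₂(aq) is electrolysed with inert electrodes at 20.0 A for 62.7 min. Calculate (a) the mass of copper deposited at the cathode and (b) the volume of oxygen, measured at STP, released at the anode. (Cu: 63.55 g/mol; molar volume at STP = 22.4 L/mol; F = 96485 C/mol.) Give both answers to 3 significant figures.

24.8 g Cu; 4.37 L O₂

Q = 20.0 × 3762 = 75240 C; n(e⁻) = 75240 / 96485 = 0.7798 mol
Cathode: Cu²⁺ + 2e⁻ → Cu → n(Cu) = 0.7798/2 = 0.3899 mol → 24.8 g
Anode: 2H₂O → O₂ + 4H⁺ + 4e⁻ → n(O₂) = 0.7798/4 = 0.1950 mol → 4.37 L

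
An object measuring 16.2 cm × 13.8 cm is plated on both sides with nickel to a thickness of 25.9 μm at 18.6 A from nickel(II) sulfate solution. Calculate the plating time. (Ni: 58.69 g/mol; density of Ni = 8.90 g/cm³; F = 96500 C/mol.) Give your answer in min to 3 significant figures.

Plated area = 2 × 16.2 × 13.8 = 447.1 cm²
Volume = 447.1 × 25.9×10⁻⁴ cm = 1.158 cm³
m(Ni) = 1.158 × 8.90 = 10.31 g
n(Ni) = 10.31 / 58.69 = 0.1757 mol; n(e⁻) = 2 × 0.1757 = 0.3514 mol
Q = 0.3514 × 96500 = 33910 C
t = 33910 / 18.6 = 1823 s = 30.4 min

30.4 min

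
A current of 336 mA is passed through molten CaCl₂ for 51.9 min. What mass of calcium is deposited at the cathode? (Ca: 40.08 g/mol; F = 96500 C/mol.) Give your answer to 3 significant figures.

0.217 g

Q = 0.336 A × 3114 s = 1046 C
n(e⁻) = Q/F = 1046/96500 = 0.01084 mol
Ca²⁺ + 2e⁻ → Ca, so n(Ca) = 0.01084 / 2 = 0.005420 mol
m = 0.005420 × 40.08 = 0.217 g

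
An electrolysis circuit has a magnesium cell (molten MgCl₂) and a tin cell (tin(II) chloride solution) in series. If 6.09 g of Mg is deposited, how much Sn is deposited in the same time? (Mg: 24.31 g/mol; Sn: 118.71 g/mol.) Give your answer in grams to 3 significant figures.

n(Mg) = 6.09 / 24.31 = 0.2505 mol
Mg²⁺ + 2e⁻ → Mg, so n(e⁻) = 2 × 0.2505 = 0.5010 mol
In series, the same 0.5010 mol of electrons flows through the second cell.
Sn²⁺ + 2e⁻ → Sn, so n(Sn) = 0.5010 / 2 = 0.2505 mol
m(Sn) = 0.2505 × 118.71 = 29.7 g

29.7 g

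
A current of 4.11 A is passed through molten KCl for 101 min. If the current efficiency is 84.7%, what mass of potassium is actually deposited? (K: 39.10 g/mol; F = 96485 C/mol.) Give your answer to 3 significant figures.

Q = 4.11 × 6060 = 24910 C
n(e⁻) = 24910 / 96485 = 0.2582 mol
K⁺ + e⁻ → K, so theoretical m(K) = 0.2582 × 39.10 = 10.10 g
Actual mass = 84.7% × 10.10 = 8.55 g

8.55 g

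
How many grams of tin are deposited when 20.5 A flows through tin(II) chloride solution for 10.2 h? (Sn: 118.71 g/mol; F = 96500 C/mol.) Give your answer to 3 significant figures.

Q = It = 20.5 × 36720 = 7.528×10^5 C
n(e⁻) = 7.528×10^5 / 96500 = 7.801 mol
Sn²⁺ + 2e⁻ → Sn, so n(Sn) = 7.801 / 2 = 3.901 mol
m = 3.901 × 118.71 = 463 g

463 g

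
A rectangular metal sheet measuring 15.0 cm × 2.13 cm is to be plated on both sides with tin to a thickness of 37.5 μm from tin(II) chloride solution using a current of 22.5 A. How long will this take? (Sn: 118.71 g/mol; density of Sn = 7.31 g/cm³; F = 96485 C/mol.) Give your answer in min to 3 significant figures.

Plated area = 2 × 15.0 × 2.13 = 63.90 cm²
Volume = 63.90 × 37.5×10⁻⁴ cm = 0.2396 cm³
m(Sn) = 0.2396 × 7.31 = 1.751 g
n(Sn) = 1.751 / 118.71 = 0.01475 mol; n(e⁻) = 2 × 0.01475 = 0.02950 mol
Q = 0.02950 × 96485 = 2846 C
t = 2846 / 22.5 = 126.5 s = 2.11 min

2.11 min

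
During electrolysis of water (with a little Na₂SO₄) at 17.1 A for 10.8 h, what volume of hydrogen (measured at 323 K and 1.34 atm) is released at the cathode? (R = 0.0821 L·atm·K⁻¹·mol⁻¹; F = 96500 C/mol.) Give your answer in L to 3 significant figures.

Q = 17.1 A × 38880 s = 6.648×10^5 C
n(e⁻) = 6.648×10^5 / 96500 = 6.889 mol
2H⁺ + 2e⁻ → H₂, so n(H₂) = 6.889 / 2 = 3.445 mol
V = nRT/P = 3.445 × 0.0821 × 323 / 1.34 = 68.18 L

68.2 L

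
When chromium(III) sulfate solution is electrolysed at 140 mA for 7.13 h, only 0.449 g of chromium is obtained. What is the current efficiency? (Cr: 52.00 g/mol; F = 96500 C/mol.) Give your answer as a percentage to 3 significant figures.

Q = 0.140 × 25668 = 3594 C
n(e⁻) = 3594 / 96500 = 0.03724 mol
Cr³⁺ + 3e⁻ → Cr, so theoretical n(Cr) = 0.01241 mol → 0.6453 g
Efficiency = 0.449 / 0.6453 = 0.6958 = 69.6%

69.6%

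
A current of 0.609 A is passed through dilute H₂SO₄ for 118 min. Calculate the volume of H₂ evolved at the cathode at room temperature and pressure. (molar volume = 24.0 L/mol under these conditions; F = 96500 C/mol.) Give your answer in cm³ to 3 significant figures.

Charge passed = 0.609 × 7080 = 4312 C
n(e⁻) = Q/F = 4312/96500 = 0.04468 mol
2H⁺ + 2e⁻ → H₂, so n(H₂) = 0.04468 / 2 = 0.02234 mol
V = 0.02234 × 24.0 = 0.5362 L
= 536 cm³

536 cm³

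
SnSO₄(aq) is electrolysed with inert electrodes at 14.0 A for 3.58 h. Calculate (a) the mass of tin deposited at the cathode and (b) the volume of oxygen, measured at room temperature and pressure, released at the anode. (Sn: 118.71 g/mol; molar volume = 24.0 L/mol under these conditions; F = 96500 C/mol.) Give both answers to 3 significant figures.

111 g Sn; 11.2 L O₂

Q = 14.0 × 12888 = 1.804×10^5 C; n(e⁻) = 1.804×10^5 / 96500 = 1.869 mol
Cathode: Sn²⁺ + 2e⁻ → Sn → n(Sn) = 1.869/2 = 0.9345 mol → 111 g
Anode: 2H₂O → O₂ + 4H⁺ + 4e⁻ → n(O₂) = 1.869/4 = 0.4673 mol → 11.2 L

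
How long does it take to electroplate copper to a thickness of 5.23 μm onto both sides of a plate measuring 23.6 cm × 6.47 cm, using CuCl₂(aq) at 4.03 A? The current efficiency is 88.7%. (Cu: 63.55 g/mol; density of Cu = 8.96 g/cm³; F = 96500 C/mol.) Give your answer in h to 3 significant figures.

Plated area = 2 × 23.6 × 6.47 = 305.4 cm²
Volume = 305.4 × 5.23×10⁻⁴ cm = 0.1597 cm³
m(Cu) = 0.1597 × 8.96 = 1.431 g
n(Cu) = 1.431 / 63.55 = 0.02252 mol; n(e⁻) = 2 × 0.02252 = 0.04504 mol
Q = 0.04504 × 96500 / 0.887 = 4900 C
t = 4900 / 4.03 = 1216 s = 0.338 h

0.338 h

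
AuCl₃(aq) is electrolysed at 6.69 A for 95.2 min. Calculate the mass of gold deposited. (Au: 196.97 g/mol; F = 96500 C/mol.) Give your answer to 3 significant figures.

Q = It = 6.69 × 5712 = 38210 C
n(e⁻) = Q/F = 38210/96500 = 0.3960 mol
Au³⁺ + 3e⁻ → Au, so n(Au) = 0.3960 / 3 = 0.1320 mol
m = 0.1320 × 196.97 = 26.0 g

26.0 g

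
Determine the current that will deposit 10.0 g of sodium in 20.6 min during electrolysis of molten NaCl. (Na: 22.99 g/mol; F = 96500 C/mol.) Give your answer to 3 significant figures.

34.0 A

n(Na) = 10.0 / 22.99 = 0.4350 mol
Na⁺ + e⁻ → Na, so n(e⁻) = 0.4350 mol
Q = 0.4350 × 96500 = 41980 C
I = Q / t = 41980 / 1236 s = 34.0 A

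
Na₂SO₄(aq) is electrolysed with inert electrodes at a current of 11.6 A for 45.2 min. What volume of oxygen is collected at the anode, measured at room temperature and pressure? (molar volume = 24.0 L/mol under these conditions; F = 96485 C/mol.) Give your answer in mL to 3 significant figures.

Q = It = 11.6 × 2712 = 31460 C
n(e⁻) = Q/F = 31460/96485 = 0.3261 mol
2H₂O → O₂ + 4H⁺ + 4e⁻, so n(O₂) = 0.3261 / 4 = 0.08153 mol
V = 0.08153 × 24.0 = 1.957 L
= 1960 mL

1960 mL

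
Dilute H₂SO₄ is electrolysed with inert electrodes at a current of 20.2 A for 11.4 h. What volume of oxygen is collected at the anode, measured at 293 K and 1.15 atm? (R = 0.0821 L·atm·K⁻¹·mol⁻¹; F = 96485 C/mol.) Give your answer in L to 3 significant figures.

44.9 L

Q = 20.2 A × 41040 s = 8.290×10^5 C
Moles of electrons = 8.290×10^5 / 96485 = 8.592 mol
2H₂O → O₂ + 4H⁺ + 4e⁻, so n(O₂) = 8.592 / 4 = 2.148 mol
V = nRT/P = 2.148 × 0.0821 × 293 / 1.15 = 44.93 L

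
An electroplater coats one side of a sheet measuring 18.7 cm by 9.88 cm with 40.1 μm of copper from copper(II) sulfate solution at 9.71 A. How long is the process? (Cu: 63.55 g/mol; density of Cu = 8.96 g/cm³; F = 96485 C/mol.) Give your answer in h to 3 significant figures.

0.577 h

Plated area = 18.7 × 9.88 = 184.8 cm²
Volume = 184.8 × 40.1×10⁻⁴ cm = 0.7410 cm³
m(Cu) = 0.7410 × 8.96 = 6.639 g
n(Cu) = 6.639 / 63.55 = 0.1045 mol; n(e⁻) = 2 × 0.1045 = 0.2090 mol
Q = 0.2090 × 96485 = 20170 C
t = 20170 / 9.71 = 2077 s = 0.577 h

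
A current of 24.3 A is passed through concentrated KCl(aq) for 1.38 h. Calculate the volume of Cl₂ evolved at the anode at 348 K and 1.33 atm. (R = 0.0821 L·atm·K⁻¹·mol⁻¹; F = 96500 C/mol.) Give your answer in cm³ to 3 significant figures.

13400 cm³

Q = 24.3 A × 4968 s = 1.207×10^5 C
Moles of electrons = 1.207×10^5 / 96500 = 1.251 mol
2Cl⁻ → Cl₂ + 2e⁻, so n(Cl₂) = 1.251 / 2 = 0.6255 mol
V = nRT/P = 0.6255 × 0.0821 × 348 / 1.33 = 13.44 L
= 13400 cm³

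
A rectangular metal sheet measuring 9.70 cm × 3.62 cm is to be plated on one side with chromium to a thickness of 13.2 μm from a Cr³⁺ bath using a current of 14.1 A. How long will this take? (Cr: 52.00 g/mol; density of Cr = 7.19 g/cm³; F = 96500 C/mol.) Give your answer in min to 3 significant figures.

2.19 min

Plated area = 9.70 × 3.62 = 35.11 cm²
Volume = 35.11 × 13.2×10⁻⁴ cm = 0.04635 cm³
m(Cr) = 0.04635 × 7.19 = 0.3333 g
n(Cr) = 0.3333 / 52.00 = 0.006410 mol; n(e⁻) = 3 × 0.006410 = 0.01923 mol
Q = 0.01923 × 96500 = 1856 C
t = 1856 / 14.1 = 131.6 s = 2.19 min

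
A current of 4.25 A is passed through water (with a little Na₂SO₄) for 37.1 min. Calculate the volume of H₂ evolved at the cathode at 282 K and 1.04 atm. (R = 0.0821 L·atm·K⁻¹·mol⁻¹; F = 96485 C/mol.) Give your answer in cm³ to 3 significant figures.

1090 cm³

Charge passed = 4.25 × 2226 = 9461 C
n(e⁻) = Q/F = 9461/96485 = 0.09806 mol
2H⁺ + 2e⁻ → H₂, so n(H₂) = 0.09806 / 2 = 0.04903 mol
V = nRT/P = 0.04903 × 0.0821 × 282 / 1.04 = 1.091 L
= 1090 cm³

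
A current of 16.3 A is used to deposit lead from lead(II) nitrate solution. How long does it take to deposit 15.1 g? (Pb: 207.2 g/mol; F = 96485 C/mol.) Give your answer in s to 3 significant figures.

863 s

n(Pb) = 15.1 / 207.2 = 0.07288 mol
Pb²⁺ + 2e⁻ → Pb, so n(e⁻) = 2 × 0.07288 = 0.1458 mol
Q = 0.1458 × 96485 = 14070 C
t = Q / I = 14070 / 16.3 = 863.2 s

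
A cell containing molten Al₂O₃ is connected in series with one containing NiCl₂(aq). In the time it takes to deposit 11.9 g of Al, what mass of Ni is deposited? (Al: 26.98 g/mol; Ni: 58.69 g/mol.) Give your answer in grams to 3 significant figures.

n(Al) = 11.9 / 26.98 = 0.4411 mol
Al³⁺ + 3e⁻ → Al, so n(e⁻) = 3 × 0.4411 = 1.323 mol
Since the cells are in series, n(e⁻) in the Ni cell is also 1.323 mol.
Ni²⁺ + 2e⁻ → Ni, so n(Ni) = 1.323 / 2 = 0.6615 mol
m(Ni) = 0.6615 × 58.69 = 38.8 g

38.8 g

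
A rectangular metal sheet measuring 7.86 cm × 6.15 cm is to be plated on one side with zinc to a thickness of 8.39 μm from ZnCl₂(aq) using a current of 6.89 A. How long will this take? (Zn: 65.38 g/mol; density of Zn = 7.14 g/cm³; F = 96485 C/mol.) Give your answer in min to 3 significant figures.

2.07 min

Plated area = 7.86 × 6.15 = 48.34 cm²
Volume = 48.34 × 8.39×10⁻⁴ cm = 0.04056 cm³
m(Zn) = 0.04056 × 7.14 = 0.2896 g
n(Zn) = 0.2896 / 65.38 = 0.004429 mol; n(e⁻) = 2 × 0.004429 = 0.008858 mol
Q = 0.008858 × 96485 = 854.7 C
t = 854.7 / 6.89 = 124.0 s = 2.07 min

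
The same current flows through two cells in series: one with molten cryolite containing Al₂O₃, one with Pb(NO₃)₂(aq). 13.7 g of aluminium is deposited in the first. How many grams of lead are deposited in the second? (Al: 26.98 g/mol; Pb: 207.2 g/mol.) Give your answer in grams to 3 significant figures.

158 g

n(Al) = 13.7 / 26.98 = 0.5078 mol
Al³⁺ + 3e⁻ → Al, so n(e⁻) = 3 × 0.5078 = 1.523 mol
Since the cells are in series, n(e⁻) in the Pb cell is also 1.523 mol.
Pb²⁺ + 2e⁻ → Pb, so n(Pb) = 1.523 / 2 = 0.7615 mol
m(Pb) = 0.7615 × 207.2 = 158 g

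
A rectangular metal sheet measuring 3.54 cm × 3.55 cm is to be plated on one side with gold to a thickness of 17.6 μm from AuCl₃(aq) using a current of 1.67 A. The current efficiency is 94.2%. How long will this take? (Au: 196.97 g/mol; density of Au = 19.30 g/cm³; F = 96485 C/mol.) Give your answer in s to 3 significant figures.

399 s

Plated area = 3.54 × 3.55 = 12.57 cm²
Volume = 12.57 × 17.6×10⁻⁴ cm = 0.02212 cm³
m(Au) = 0.02212 × 19.30 = 0.4269 g
n(Au) = 0.4269 / 196.97 = 0.002167 mol; n(e⁻) = 3 × 0.002167 = 0.006501 mol
Q = 0.006501 × 96485 / 0.942 = 665.9 C
t = 665.9 / 1.67 = 398.7 s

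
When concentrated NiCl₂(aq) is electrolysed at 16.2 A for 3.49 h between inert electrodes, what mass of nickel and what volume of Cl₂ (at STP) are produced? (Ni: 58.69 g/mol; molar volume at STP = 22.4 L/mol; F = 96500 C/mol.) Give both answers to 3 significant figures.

Q = 16.2 × 12564 = 2.035×10^5 C; n(e⁻) = 2.035×10^5 / 96500 = 2.109 mol
Cathode: Ni²⁺ + 2e⁻ → Ni → n(Ni) = 2.109/2 = 1.055 mol → 61.9 g
Anode: 2Cl⁻ → Cl₂ + 2e⁻ → n(Cl₂) = 2.109/2 = 1.055 mol → 23.6 L

61.9 g Ni; 23.6 L Cl₂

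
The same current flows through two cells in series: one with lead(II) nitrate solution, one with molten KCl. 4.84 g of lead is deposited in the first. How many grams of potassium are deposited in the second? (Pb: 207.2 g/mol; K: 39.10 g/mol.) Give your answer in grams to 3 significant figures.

1.83 g

n(Pb) = 4.84 / 207.2 = 0.02336 mol
Pb²⁺ + 2e⁻ → Pb, so n(e⁻) = 2 × 0.02336 = 0.04672 mol
Since the cells are in series, n(e⁻) in the K cell is also 0.04672 mol.
K⁺ + e⁻ → K, so n(K) = 0.04672 mol
m(K) = 0.04672 × 39.10 = 1.83 g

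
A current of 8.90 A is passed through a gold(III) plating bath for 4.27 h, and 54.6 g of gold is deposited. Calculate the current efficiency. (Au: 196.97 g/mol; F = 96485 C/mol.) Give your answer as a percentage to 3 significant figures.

58.6%

Q = 8.90 × 15372 = 1.368×10^5 C
n(e⁻) = 1.368×10^5 / 96485 = 1.418 mol
Au³⁺ + 3e⁻ → Au, so theoretical n(Au) = 0.4727 mol → 93.11 g
Efficiency = 54.6 / 93.11 = 0.5864 = 58.6%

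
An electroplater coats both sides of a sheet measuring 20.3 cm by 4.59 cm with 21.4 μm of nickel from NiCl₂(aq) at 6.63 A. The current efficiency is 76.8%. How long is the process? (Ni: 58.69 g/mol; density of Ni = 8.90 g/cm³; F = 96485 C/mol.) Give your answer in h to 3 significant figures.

Plated area = 2 × 20.3 × 4.59 = 186.4 cm²
Volume = 186.4 × 21.4×10⁻⁴ cm = 0.3989 cm³
m(Ni) = 0.3989 × 8.90 = 3.550 g
n(Ni) = 3.550 / 58.69 = 0.06049 mol; n(e⁻) = 2 × 0.06049 = 0.1210 mol
Q = 0.1210 × 96485 / 0.768 = 15200 C
t = 15200 / 6.63 = 2293 s = 0.637 h

0.637 h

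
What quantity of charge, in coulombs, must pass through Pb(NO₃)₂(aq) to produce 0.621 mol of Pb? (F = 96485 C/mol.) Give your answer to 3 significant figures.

1.20×10^5 C

Pb²⁺ + 2e⁻ → Pb, so n(e⁻) = 2 × 0.621 = 1.242 mol
Q = 1.242 × 96485 = 1.198×10^5 C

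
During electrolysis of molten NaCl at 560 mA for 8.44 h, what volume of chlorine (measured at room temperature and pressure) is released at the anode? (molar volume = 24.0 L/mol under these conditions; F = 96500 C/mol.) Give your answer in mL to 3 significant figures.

Charge passed = 0.560 × 30384 = 17020 C
n(e⁻) = Q/F = 17020/96500 = 0.1764 mol
2Cl⁻ → Cl₂ + 2e⁻, so n(Cl₂) = 0.1764 / 2 = 0.08820 mol
V = 0.08820 × 24.0 = 2.117 L
= 2120 mL

2120 mL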